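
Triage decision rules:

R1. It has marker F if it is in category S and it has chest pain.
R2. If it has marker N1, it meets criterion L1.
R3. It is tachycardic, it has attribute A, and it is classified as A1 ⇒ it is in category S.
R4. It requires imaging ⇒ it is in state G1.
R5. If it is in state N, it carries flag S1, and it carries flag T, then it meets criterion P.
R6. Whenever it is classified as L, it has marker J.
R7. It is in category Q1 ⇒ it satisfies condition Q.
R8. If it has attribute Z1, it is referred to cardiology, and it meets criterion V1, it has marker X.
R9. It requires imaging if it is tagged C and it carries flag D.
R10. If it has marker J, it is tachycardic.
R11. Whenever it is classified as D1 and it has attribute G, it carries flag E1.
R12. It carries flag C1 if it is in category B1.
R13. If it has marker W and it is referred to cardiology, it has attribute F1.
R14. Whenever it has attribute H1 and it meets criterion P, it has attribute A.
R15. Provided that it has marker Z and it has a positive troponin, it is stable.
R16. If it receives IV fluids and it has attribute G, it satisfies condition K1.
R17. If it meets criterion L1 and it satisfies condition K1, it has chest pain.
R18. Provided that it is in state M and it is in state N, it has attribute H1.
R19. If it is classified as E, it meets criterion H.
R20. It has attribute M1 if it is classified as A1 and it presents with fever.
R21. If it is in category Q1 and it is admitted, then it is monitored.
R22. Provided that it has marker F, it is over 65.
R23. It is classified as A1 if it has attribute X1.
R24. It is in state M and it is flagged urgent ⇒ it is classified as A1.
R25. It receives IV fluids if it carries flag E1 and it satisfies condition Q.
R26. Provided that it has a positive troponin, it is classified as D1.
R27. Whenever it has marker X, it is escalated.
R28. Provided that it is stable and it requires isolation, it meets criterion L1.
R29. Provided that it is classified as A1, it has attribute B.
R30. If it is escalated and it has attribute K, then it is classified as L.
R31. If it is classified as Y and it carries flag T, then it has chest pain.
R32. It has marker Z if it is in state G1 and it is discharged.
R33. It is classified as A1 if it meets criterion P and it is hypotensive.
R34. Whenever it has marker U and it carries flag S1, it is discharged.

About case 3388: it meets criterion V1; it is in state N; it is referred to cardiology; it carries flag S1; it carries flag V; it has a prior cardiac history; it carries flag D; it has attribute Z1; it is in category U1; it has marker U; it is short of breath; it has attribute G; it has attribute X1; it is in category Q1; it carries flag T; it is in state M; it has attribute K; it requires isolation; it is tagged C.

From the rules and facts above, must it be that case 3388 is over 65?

No

Forward chaining from the given facts derives: meets criterion P, satisfies condition Q, has marker X, requires imaging, has attribute H1, is classified as A1, is escalated, has attribute B, is classified as L, is discharged, is in state G1, has marker J, is tachycardic, has attribute A, has marker Z, is in category S.
The only rule concluding "it is over 65" is R22, which needs "it has marker F"; that is never established.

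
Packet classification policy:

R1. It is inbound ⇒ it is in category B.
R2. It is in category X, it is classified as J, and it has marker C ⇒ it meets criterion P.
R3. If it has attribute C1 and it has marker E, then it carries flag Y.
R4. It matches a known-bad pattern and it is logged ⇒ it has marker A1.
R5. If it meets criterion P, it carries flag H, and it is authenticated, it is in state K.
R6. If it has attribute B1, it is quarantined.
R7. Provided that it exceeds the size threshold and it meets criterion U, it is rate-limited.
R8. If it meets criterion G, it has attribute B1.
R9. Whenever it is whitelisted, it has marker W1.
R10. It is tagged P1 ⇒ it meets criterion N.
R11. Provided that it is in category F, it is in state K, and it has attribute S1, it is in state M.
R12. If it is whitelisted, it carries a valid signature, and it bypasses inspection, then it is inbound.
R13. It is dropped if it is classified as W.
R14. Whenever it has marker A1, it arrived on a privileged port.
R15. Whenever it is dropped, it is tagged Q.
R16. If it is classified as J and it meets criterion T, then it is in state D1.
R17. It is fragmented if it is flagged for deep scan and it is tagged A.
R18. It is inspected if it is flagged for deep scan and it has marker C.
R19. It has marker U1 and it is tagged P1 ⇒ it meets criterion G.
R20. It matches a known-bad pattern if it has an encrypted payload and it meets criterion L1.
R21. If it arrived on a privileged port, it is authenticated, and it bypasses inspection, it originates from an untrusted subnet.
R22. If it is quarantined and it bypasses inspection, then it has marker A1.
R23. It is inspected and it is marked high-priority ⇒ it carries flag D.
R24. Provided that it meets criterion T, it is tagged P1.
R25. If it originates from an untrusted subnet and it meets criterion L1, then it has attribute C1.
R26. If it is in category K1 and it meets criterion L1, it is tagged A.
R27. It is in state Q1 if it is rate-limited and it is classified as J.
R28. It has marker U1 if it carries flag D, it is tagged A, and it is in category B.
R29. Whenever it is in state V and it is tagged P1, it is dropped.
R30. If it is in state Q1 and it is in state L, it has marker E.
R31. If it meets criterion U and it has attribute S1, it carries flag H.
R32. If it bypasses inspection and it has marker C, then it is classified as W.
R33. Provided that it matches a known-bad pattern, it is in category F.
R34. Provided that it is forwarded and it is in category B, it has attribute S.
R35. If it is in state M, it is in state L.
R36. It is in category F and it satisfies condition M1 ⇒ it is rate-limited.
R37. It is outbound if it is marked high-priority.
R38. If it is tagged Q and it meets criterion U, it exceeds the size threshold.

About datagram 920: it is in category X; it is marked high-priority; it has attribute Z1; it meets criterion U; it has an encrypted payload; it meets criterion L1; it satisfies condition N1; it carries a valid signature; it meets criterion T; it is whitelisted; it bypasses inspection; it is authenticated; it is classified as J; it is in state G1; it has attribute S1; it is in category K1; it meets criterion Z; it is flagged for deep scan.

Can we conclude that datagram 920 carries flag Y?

No

Forward chaining from the given facts derives: has marker W1, is inbound, is in state D1, matches a known-bad pattern, is tagged P1, is tagged A, carries flag H, is in category F, is outbound, is in category B, meets criterion N, is fragmented.
The only rule concluding "it carries flag Y" is R3, which needs "it has attribute C1"; that is never established.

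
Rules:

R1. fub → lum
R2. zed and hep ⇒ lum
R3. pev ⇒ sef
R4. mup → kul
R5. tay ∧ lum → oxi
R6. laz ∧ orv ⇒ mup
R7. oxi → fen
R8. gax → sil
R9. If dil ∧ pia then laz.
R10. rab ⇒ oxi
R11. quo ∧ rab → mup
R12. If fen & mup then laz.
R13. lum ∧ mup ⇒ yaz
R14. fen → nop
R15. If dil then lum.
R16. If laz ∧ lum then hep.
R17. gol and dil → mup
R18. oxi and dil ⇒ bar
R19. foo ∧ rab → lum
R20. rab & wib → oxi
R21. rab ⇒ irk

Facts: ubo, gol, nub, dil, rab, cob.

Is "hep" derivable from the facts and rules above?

oxi  (by R10: rab)
lum  (by R15: dil)
mup  (by R17: gol, dil)
fen  (by R7: oxi)
laz  (by R12: fen, mup)
hep  (by R16: laz, lum)

Yes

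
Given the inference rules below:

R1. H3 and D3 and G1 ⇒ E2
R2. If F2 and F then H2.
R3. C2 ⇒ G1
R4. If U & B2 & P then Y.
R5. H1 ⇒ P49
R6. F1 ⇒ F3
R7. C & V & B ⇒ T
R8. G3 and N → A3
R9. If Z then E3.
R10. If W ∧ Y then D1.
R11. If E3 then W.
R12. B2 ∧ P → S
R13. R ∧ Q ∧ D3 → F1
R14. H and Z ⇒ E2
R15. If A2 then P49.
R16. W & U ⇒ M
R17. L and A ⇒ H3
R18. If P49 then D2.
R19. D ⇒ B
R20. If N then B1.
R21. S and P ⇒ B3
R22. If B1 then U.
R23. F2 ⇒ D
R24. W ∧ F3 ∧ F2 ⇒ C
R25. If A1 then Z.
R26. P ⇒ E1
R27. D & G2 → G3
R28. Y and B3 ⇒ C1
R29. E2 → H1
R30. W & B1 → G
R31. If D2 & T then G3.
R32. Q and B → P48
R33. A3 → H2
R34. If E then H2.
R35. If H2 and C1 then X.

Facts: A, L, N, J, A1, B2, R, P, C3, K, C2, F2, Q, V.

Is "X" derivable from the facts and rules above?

Forward chaining from the given facts derives: G1, S, H3, B1, B3, U, D, Z, E1, Y, E3, W, M, B, C1, G, P48, D1.
The only rule concluding X is R35, which needs H2; that is never established.

No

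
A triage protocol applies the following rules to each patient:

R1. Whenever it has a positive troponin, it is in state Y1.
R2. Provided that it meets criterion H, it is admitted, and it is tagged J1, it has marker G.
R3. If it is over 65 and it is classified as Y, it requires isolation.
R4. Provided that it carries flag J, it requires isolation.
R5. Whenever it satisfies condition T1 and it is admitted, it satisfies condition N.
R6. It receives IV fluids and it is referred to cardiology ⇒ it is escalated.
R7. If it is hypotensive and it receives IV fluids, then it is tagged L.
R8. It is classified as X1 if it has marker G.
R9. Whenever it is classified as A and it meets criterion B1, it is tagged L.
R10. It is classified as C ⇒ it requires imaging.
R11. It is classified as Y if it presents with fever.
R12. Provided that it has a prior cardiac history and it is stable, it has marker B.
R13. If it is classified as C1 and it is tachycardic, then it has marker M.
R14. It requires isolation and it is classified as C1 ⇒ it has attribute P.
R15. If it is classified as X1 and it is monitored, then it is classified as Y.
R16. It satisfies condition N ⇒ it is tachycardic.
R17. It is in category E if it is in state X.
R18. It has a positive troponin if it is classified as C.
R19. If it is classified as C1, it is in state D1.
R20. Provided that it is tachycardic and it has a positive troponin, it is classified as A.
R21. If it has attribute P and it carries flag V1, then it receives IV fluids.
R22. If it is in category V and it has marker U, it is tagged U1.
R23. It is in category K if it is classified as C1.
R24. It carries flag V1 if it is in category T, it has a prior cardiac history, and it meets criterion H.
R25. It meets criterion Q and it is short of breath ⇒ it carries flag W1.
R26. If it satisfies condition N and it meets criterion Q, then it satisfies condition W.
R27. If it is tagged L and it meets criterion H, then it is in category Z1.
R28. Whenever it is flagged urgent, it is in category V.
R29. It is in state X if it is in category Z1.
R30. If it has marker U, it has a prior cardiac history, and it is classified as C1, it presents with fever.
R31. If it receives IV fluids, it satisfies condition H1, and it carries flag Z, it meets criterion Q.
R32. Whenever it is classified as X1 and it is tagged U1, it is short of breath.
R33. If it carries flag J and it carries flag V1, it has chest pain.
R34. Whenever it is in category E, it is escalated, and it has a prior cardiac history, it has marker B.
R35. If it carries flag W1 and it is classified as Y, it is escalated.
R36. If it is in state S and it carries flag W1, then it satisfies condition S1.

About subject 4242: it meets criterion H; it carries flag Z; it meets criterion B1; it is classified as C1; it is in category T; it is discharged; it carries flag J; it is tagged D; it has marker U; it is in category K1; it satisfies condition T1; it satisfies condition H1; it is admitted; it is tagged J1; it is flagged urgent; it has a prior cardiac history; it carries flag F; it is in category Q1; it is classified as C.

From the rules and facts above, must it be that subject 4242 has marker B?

By R2 (it meets criterion H, it is admitted, it is tagged J1): it has marker G.
By R4 (it carries flag J): it requires isolation.
By R5 (it satisfies condition T1, it is admitted): it satisfies condition N.
By R8 (it has marker G): it is classified as X1.
By R14 (it requires isolation, it is classified as C1): it has attribute P.
By R16 (it satisfies condition N): it is tachycardic.
By R18 (it is classified as C): it has a positive troponin.
By R20 (it is tachycardic, it has a positive troponin): it is classified as A.
By R24 (it is in category T, it has a prior cardiac history, it meets criterion H): it carries flag V1.
By R28 (it is flagged urgent): it is in category V.
By R30 (it has marker U, it has a prior cardiac history, it is classified as C1): it presents with fever.
By R9 (it is classified as A, it meets criterion B1): it is tagged L.
By R11 (it presents with fever): it is classified as Y.
By R21 (it has attribute P, it carries flag V1): it receives IV fluids.
By R22 (it is in category V, it has marker U): it is tagged U1.
By R27 (it is tagged L, it meets criterion H): it is in category Z1.
By R29 (it is in category Z1): it is in state X.
By R31 (it receives IV fluids, it satisfies condition H1, it carries flag Z): it meets criterion Q.
By R32 (it is classified as X1, it is tagged U1): it is short of breath.
By R17 (it is in state X): it is in category E.
By R25 (it meets criterion Q, it is short of breath): it carries flag W1.
By R35 (it carries flag W1, it is classified as Y): it is escalated.
By R34 (it is in category E, it is escalated, it has a prior cardiac history): it has marker B.

Yes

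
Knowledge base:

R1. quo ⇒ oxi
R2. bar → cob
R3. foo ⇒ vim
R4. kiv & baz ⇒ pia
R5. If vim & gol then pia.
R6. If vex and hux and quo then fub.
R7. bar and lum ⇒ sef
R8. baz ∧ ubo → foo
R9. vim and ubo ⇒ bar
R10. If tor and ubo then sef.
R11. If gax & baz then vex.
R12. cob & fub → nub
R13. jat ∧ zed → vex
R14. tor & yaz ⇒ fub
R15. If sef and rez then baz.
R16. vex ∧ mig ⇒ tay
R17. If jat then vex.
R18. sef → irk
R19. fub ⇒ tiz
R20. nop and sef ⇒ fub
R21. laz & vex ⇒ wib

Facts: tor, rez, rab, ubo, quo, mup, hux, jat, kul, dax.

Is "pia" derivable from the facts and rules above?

No

Forward chaining from the given facts derives: oxi, sef, baz, vex, irk, fub, foo, tiz, vim, bar, cob, nub.
Rules concluding pia: R4 needs kiv; R5 needs gol — none of these are established.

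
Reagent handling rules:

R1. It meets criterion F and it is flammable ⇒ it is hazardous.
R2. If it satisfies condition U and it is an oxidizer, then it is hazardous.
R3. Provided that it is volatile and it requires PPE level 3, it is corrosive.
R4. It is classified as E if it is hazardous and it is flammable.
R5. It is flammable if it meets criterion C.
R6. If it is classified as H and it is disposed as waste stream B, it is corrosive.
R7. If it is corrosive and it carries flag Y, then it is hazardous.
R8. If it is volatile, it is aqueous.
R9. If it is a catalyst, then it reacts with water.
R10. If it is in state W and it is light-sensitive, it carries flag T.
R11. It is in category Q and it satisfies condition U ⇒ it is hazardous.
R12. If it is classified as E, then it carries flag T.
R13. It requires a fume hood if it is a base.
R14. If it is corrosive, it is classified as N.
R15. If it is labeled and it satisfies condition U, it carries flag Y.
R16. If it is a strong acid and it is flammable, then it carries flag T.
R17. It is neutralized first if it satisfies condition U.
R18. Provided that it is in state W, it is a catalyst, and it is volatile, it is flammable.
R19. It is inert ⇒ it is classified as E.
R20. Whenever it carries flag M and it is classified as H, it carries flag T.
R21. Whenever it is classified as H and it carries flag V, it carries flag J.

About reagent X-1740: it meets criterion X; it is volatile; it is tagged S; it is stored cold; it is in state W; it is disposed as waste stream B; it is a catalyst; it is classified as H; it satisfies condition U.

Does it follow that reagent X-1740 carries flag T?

Forward chaining from the given facts derives: is corrosive, is aqueous, reacts with water, is classified as N, is neutralized first, is flammable.
Rules concluding "it carries flag T": R10 needs "it is light-sensitive"; R12 needs "it is classified as E"; R16 needs "it is a strong acid"; R20 needs "it carries flag M" — none of these are established.

No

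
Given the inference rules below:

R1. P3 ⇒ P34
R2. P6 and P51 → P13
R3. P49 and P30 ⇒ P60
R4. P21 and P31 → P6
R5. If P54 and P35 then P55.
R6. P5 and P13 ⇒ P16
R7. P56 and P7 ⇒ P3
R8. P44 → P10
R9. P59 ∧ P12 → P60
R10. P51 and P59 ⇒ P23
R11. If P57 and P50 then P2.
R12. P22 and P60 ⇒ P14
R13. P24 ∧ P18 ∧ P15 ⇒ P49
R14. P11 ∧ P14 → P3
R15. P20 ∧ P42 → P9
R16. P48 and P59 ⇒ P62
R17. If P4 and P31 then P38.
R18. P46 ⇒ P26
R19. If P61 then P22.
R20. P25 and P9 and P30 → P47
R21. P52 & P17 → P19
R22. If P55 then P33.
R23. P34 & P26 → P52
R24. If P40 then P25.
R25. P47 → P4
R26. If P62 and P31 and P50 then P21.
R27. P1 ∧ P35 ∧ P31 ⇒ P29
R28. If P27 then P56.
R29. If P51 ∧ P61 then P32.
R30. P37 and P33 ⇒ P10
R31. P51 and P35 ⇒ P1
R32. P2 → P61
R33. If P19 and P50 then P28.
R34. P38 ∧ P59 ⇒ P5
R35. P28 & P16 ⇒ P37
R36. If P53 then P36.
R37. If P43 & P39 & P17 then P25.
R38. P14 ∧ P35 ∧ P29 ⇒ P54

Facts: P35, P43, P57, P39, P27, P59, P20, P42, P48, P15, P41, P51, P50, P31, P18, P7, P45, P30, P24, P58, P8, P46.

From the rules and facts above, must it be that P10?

No

Forward chaining from the given facts derives: P23, P2, P49, P9, P62, P26, P21, P56, P1, P61, P60, P6, P3, P22, P29, P32, P34, P13, P14, P52, P54, P55, P33.
Rules concluding P10: R8 needs P44; R30 needs P37 — none of these are established.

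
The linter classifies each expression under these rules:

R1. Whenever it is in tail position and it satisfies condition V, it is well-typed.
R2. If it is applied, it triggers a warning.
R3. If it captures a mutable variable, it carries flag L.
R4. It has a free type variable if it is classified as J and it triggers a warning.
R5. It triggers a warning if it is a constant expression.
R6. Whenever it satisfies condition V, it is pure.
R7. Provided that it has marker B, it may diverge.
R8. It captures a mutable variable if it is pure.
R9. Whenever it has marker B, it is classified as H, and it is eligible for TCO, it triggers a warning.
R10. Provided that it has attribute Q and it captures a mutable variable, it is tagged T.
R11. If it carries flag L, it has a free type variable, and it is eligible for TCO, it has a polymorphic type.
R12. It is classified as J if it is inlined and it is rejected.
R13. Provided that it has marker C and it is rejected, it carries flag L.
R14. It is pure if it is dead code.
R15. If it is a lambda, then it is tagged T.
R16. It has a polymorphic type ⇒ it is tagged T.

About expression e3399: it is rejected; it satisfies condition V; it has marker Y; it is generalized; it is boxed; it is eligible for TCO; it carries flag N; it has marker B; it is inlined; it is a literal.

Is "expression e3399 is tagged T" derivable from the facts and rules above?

Forward chaining from the given facts derives: is pure, may diverge, captures a mutable variable, is classified as J, carries flag L.
Rules concluding "it is tagged T": R10 needs "it has attribute Q"; R15 needs "it is a lambda"; R16 needs "it has a polymorphic type" — none of these are established.

No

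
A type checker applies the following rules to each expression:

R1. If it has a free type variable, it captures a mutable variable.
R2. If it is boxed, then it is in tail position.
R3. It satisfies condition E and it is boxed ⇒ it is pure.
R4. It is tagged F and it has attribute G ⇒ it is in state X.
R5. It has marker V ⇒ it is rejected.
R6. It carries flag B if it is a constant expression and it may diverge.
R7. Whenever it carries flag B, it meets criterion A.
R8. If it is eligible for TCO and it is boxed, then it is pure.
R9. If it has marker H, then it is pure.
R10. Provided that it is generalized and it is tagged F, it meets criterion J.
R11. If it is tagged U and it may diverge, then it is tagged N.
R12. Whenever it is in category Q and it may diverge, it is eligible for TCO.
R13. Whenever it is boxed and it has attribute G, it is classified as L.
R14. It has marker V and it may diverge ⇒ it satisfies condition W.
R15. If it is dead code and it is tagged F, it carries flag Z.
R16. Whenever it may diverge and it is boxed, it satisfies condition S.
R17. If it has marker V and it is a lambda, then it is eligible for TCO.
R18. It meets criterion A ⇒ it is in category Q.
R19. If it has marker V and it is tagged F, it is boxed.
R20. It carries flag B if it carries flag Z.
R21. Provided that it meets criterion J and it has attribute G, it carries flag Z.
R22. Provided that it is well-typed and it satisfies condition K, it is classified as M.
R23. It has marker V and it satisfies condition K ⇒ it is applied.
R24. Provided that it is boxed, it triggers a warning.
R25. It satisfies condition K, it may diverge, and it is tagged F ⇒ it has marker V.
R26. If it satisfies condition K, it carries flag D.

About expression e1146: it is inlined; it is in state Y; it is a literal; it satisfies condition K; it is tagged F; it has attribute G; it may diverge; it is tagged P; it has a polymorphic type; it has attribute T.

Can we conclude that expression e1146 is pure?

Forward chaining from the given facts derives: is in state X, has marker V, carries flag D, is rejected, satisfies condition W, is boxed, is applied, triggers a warning, is in tail position, is classified as L, satisfies condition S.
Rules concluding "it is pure": R3 needs "it satisfies condition E"; R8 needs "it is eligible for TCO"; R9 needs "it has marker H" — none of these are established.

No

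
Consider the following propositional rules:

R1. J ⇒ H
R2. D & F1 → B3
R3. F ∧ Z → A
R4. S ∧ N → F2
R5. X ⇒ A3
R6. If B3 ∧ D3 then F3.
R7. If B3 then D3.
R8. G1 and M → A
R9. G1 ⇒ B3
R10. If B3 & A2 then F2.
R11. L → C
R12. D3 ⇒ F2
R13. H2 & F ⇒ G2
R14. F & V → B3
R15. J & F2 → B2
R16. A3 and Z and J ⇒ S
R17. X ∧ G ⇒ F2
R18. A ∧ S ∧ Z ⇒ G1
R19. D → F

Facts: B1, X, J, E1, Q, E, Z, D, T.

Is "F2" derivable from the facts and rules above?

Yes

A3  (by R5: X)
S  (by R16: A3, Z, J)
F  (by R19: D)
A  (by R3: F, Z)
G1  (by R18: A, S, Z)
B3  (by R9: G1)
D3  (by R7: B3)
F2  (by R12: D3)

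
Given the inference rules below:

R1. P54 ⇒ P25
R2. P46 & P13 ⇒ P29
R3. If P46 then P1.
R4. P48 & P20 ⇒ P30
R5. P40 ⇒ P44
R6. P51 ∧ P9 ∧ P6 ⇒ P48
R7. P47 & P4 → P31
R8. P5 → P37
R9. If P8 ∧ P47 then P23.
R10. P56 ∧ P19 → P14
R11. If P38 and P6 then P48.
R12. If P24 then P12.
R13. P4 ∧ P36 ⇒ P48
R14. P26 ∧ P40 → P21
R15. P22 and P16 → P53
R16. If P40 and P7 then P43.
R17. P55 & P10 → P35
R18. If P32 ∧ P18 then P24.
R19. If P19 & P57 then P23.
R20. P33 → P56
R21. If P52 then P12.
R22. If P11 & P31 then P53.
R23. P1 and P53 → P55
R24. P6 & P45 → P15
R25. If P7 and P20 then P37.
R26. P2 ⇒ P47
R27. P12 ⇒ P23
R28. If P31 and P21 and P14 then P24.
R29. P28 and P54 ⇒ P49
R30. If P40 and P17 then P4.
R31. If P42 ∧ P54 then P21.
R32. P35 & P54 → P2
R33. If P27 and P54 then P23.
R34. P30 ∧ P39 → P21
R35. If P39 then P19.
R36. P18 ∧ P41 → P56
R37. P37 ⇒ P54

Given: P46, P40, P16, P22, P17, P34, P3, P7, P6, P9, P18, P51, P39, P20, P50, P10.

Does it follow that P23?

No

Forward chaining from the given facts derives: P1, P44, P48, P53, P43, P55, P37, P4, P19, P54, P25, P30, P35, P2, P21, P47, P31.
Rules concluding P23: R9 needs P8; R19 needs P57; R27 needs P12; R33 needs P27 — none of these are established.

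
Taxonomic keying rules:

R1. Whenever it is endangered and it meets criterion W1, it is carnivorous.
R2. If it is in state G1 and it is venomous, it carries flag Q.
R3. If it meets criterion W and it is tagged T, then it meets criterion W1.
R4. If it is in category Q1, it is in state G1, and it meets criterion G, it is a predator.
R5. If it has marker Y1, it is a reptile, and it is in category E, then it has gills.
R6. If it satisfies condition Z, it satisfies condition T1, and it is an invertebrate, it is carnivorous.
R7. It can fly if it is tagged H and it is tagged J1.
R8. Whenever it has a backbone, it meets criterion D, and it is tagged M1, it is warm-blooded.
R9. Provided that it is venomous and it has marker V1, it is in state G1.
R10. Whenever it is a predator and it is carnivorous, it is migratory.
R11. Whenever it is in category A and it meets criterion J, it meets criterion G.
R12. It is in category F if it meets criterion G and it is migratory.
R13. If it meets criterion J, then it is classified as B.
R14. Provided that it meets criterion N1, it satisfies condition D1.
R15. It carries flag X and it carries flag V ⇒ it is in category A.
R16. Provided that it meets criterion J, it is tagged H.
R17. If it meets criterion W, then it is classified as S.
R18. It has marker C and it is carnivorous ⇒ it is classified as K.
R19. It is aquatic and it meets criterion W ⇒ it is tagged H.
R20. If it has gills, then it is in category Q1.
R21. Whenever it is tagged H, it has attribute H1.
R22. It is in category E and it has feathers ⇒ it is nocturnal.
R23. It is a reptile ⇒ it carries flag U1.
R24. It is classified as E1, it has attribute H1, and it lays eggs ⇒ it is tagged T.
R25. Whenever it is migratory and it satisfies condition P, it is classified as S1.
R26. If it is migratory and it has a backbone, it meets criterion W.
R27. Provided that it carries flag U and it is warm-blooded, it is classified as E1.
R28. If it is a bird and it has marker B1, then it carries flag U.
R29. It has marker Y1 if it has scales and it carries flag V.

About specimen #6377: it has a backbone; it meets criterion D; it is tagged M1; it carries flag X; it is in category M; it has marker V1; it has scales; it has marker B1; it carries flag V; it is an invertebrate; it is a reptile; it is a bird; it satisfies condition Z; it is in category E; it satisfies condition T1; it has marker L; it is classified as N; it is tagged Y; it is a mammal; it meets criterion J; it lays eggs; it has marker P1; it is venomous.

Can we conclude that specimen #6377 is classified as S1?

Forward chaining from the given facts derives: is carnivorous, is warm-blooded, is in state G1, is classified as B, is in category A, is tagged H, has attribute H1, carries flag U1, carries flag U, has marker Y1, carries flag Q, has gills, meets criterion G, is in category Q1, is classified as E1, is a predator, is migratory, is in category F, is tagged T, meets criterion W, meets criterion W1, is classified as S.
The only rule concluding "it is classified as S1" is R25, which needs "it satisfies condition P"; that is never established.

No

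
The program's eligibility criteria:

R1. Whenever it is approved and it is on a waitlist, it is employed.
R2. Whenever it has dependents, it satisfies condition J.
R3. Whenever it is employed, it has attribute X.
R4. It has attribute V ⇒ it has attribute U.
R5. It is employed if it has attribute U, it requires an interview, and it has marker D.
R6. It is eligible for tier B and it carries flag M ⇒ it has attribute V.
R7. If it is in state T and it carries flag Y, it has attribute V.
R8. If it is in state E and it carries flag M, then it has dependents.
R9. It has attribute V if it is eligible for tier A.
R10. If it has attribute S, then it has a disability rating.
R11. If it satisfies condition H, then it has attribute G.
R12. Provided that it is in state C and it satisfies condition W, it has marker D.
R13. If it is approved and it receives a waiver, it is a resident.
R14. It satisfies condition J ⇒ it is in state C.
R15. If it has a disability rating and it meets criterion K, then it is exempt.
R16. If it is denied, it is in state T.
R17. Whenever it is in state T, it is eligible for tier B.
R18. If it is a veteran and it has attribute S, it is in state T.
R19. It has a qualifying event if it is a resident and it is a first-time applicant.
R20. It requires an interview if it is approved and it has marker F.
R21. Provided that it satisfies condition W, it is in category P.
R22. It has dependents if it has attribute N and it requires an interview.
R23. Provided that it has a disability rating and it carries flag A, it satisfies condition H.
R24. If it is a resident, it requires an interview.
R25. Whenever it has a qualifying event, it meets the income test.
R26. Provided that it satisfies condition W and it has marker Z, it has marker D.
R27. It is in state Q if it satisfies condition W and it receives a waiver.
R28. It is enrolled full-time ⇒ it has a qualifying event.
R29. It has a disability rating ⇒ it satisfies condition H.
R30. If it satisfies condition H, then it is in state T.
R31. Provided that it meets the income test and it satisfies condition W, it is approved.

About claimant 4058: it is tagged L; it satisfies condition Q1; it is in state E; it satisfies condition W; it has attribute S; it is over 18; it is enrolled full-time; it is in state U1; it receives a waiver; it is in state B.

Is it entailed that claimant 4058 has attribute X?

Forward chaining from the given facts derives: has a disability rating, is in category P, is in state Q, has a qualifying event, satisfies condition H, is in state T, has attribute G, is eligible for tier B, meets the income test, is approved, is a resident, requires an interview.
The only rule concluding "it has attribute X" is R3, which needs "it is employed"; that is never established.

No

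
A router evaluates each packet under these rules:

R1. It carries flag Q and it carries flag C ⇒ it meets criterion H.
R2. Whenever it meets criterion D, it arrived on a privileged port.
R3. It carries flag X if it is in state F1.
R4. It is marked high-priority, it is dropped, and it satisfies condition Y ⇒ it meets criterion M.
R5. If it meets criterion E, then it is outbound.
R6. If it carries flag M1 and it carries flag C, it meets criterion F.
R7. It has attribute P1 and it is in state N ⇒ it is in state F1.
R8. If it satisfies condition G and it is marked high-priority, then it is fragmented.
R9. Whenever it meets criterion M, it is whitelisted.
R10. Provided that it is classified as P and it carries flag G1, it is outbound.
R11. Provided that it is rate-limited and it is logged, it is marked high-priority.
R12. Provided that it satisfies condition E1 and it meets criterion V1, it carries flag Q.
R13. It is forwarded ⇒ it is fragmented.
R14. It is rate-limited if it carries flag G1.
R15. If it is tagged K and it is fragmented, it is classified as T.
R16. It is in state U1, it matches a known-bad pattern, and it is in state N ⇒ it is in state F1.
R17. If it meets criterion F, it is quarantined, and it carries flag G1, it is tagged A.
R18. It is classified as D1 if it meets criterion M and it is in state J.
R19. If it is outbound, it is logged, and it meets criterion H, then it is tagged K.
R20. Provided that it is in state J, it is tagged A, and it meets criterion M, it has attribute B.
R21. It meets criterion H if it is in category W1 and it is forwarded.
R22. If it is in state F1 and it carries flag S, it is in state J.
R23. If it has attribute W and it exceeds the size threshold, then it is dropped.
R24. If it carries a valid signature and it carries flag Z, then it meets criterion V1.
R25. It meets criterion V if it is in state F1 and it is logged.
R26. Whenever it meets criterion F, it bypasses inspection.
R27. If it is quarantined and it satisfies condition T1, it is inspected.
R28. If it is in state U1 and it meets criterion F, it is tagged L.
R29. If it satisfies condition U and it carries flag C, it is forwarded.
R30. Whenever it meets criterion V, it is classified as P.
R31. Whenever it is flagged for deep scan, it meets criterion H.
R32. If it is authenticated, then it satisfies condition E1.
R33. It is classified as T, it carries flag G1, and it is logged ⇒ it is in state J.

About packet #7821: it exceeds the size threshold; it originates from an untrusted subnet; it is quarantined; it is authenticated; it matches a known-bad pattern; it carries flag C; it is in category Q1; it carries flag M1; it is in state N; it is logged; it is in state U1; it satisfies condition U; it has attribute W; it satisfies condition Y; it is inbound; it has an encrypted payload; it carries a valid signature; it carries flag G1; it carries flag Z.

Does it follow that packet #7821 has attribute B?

By R6 (it carries flag M1, it carries flag C): it meets criterion F.
By R14 (it carries flag G1): it is rate-limited.
By R16 (it is in state U1, it matches a known-bad pattern, it is in state N): it is in state F1.
By R17 (it meets criterion F, it is quarantined, it carries flag G1): it is tagged A.
By R23 (it has attribute W, it exceeds the size threshold): it is dropped.
By R24 (it carries a valid signature, it carries flag Z): it meets criterion V1.
By R25 (it is in state F1, it is logged): it meets criterion V.
By R29 (it satisfies condition U, it carries flag C): it is forwarded.
By R30 (it meets criterion V): it is classified as P.
By R32 (it is authenticated): it satisfies condition E1.
By R10 (it is classified as P, it carries flag G1): it is outbound.
By R11 (it is rate-limited, it is logged): it is marked high-priority.
By R12 (it satisfies condition E1, it meets criterion V1): it carries flag Q.
By R13 (it is forwarded): it is fragmented.
By R1 (it carries flag Q, it carries flag C): it meets criterion H.
By R4 (it is marked high-priority, it is dropped, it satisfies condition Y): it meets criterion M.
By R19 (it is outbound, it is logged, it meets criterion H): it is tagged K.
By R15 (it is tagged K, it is fragmented): it is classified as T.
By R33 (it is classified as T, it carries flag G1, it is logged): it is in state J.
By R20 (it is in state J, it is tagged A, it meets criterion M): it has attribute B.

Yes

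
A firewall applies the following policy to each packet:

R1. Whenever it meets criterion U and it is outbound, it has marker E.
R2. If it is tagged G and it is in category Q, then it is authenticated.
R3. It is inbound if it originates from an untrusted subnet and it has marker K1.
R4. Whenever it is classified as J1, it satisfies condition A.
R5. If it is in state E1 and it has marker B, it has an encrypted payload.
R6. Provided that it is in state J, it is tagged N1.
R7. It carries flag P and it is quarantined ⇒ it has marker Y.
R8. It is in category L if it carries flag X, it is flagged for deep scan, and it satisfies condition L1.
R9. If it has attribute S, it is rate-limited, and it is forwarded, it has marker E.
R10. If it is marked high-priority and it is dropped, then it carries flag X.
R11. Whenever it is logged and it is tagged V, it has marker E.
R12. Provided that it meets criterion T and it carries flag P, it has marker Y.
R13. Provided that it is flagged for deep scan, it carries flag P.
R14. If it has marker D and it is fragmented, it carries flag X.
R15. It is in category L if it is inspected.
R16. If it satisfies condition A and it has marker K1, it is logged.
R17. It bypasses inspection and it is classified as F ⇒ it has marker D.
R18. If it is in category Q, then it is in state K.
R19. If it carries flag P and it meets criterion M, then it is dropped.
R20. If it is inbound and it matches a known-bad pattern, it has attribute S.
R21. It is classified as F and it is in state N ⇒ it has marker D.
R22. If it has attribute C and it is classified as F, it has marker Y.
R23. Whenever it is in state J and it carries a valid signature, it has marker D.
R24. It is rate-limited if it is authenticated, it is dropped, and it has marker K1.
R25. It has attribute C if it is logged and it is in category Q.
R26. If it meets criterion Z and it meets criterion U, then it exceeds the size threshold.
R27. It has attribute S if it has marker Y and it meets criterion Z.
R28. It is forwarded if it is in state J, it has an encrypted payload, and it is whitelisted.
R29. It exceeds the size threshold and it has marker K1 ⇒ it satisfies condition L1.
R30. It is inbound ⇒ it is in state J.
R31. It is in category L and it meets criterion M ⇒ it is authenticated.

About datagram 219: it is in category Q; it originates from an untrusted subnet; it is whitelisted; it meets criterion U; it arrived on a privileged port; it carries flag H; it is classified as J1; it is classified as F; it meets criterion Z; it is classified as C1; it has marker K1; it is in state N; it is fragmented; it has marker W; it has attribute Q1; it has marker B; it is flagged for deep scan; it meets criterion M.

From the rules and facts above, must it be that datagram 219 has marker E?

Forward chaining from the given facts derives: is inbound, satisfies condition A, carries flag P, is logged, is in state K, is dropped, has marker D, has attribute C, exceeds the size threshold, satisfies condition L1, is in state J, is tagged N1, carries flag X, has marker Y, has attribute S, is in category L, is authenticated, is rate-limited.
Rules concluding "it has marker E": R1 needs "it is outbound"; R9 needs "it is forwarded"; R11 needs "it is tagged V" — none of these are established.

No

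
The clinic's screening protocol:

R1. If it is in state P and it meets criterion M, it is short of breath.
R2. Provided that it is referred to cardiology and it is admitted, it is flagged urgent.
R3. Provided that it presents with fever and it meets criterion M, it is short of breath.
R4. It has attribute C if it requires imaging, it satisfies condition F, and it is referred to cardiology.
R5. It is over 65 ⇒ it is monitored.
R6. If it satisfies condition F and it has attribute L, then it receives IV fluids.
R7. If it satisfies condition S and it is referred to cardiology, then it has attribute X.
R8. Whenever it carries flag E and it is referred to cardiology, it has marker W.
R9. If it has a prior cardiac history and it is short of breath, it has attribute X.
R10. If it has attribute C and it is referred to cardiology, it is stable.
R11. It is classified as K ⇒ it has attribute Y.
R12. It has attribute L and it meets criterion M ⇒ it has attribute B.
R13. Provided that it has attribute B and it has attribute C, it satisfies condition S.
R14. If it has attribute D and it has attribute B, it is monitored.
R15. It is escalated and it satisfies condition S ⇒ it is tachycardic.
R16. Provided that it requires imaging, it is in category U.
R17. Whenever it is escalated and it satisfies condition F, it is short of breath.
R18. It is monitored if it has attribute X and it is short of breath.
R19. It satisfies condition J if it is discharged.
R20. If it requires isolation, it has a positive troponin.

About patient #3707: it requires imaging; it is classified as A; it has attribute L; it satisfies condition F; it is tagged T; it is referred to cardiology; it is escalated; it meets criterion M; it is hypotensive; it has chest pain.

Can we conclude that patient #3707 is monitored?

By R4 (it requires imaging, it satisfies condition F, it is referred to cardiology): it has attribute C.
By R12 (it has attribute L, it meets criterion M): it has attribute B.
By R13 (it has attribute B, it has attribute C): it satisfies condition S.
By R17 (it is escalated, it satisfies condition F): it is short of breath.
By R7 (it satisfies condition S, it is referred to cardiology): it has attribute X.
By R18 (it has attribute X, it is short of breath): it is monitored.

Yes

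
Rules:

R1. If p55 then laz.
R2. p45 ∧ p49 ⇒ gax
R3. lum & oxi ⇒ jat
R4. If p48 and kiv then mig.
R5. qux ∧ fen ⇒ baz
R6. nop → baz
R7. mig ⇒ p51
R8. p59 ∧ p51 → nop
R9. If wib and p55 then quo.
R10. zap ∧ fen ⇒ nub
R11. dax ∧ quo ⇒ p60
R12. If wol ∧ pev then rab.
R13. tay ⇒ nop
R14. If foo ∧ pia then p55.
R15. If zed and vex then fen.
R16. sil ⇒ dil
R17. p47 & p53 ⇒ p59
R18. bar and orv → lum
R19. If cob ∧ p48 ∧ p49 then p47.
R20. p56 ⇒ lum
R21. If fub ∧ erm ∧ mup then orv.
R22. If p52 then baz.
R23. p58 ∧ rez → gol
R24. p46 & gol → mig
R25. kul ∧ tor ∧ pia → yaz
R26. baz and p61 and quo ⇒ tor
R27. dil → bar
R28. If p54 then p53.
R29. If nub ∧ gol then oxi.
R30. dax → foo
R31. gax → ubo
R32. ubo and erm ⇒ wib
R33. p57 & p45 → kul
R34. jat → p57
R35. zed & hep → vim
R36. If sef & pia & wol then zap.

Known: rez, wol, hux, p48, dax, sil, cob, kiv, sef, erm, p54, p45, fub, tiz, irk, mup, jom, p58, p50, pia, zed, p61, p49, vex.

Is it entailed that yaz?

gax  (by R2: p45, p49)
mig  (by R4: p48, kiv)
p51  (by R7: mig)
fen  (by R15: zed, vex)
dil  (by R16: sil)
p47  (by R19: cob, p48, p49)
orv  (by R21: fub, erm, mup)
gol  (by R23: p58, rez)
bar  (by R27: dil)
p53  (by R28: p54)
foo  (by R30: dax)
ubo  (by R31: gax)
wib  (by R32: ubo, erm)
zap  (by R36: sef, pia, wol)
nub  (by R10: zap, fen)
p55  (by R14: foo, pia)
p59  (by R17: p47, p53)
lum  (by R18: bar, orv)
oxi  (by R29: nub, gol)
jat  (by R3: lum, oxi)
nop  (by R8: p59, p51)
quo  (by R9: wib, p55)
p57  (by R34: jat)
baz  (by R6: nop)
tor  (by R26: baz, p61, quo)
kul  (by R33: p57, p45)
yaz  (by R25: kul, tor, pia)

Yes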